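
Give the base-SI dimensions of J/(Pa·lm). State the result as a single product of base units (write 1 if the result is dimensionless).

J = kg·m²·s⁻².
Pa = kg·m⁻¹·s⁻².
So Pa⁻¹ = kg⁻¹·m·s².
lm = cd.
So lm⁻¹ = cd⁻¹.
Combining: J·Pa⁻¹·lm⁻¹ = (kg·m²·s⁻²) · (kg⁻¹·m·s²) · cd⁻¹ = m³·cd⁻¹.

m³·cd⁻¹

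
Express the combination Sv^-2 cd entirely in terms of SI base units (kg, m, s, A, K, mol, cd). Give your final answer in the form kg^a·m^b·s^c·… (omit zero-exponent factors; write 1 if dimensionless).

m⁻⁴·s⁴·cd

Sv = m²·s⁻².
So Sv⁻² = m⁻⁴·s⁴.
Combining: Sv⁻²·cd = (m⁻⁴·s⁴) · cd = m⁻⁴·s⁴·cd.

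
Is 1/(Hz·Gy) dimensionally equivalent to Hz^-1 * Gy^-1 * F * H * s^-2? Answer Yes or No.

Yes

Left side:
  Hz = 1/s = s⁻¹ (frequency is cycles per second).
  So Hz⁻¹ = s.
  Gy = J/kg (absorbed dose = energy per mass),
      = m²·s⁻².
  So Gy⁻¹ = m⁻²·s².
  Combining: Hz⁻¹·Gy⁻¹ = s · (m⁻²·s²) = m⁻²·s³.
Right side:
  Hz = 1/s = s⁻¹ (frequency is cycles per second).
  So Hz⁻¹ = s.
  Gy = J/kg (absorbed dose = energy per mass),
      = m²·s⁻².
  So Gy⁻¹ = m⁻²·s².
  F = C/V (capacitance = charge per voltage),
      = A·s/(kg·m²·s⁻³·A⁻¹) (substituting C and V),
      = kg⁻¹·m⁻²·s⁴·A².
  H = Wb/A (inductance = flux per current),
      = kg·m²·s⁻²·A⁻².
  Combining: Hz⁻¹·Gy⁻¹·F·H·s⁻² = s · (m⁻²·s²) · (kg⁻¹·m⁻²·s⁴·A²) · (kg·m²·s⁻²·A⁻²) · s⁻² = m⁻²·s³.
Both reduce to m⁻²·s³.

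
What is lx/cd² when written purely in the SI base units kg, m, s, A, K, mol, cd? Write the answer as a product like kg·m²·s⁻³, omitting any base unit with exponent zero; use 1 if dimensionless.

lx = m⁻²·cd.
Combining: lx·cd⁻² = (m⁻²·cd) · cd⁻² = m⁻²·cd⁻¹.

m⁻²·cd⁻¹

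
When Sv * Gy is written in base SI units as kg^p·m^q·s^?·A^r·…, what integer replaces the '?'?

Sv = J/kg (equivalent dose = energy per mass),
    = m²·s⁻².
Gy = J/kg (absorbed dose = energy per mass),
    = m²·s⁻².
Combining: Sv·Gy = (m²·s⁻²) · (m²·s⁻²) = m⁴·s⁻⁴.
The exponent of s is -4.

-4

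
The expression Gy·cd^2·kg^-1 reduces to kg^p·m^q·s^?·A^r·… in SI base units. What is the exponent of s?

Gy = J/kg (absorbed dose = energy per mass),
    = m²·s⁻².
Combining: Gy·cd²·kg⁻¹ = (m²·s⁻²) · cd² · kg⁻¹ = kg⁻¹·m²·s⁻²·cd².
The exponent of s is -2.

-2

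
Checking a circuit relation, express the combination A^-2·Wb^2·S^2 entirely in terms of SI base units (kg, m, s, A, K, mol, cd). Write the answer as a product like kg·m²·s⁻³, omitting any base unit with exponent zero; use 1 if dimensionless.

s²

Wb = kg·m²·s⁻²·A⁻¹.
So Wb² = kg²·m⁴·s⁻⁴·A⁻².
S = kg⁻¹·m⁻²·s³·A².
So S² = kg⁻²·m⁻⁴·s⁶·A⁴.
Combining: A⁻²·Wb²·S² = A⁻² · (kg²·m⁴·s⁻⁴·A⁻²) · (kg⁻²·m⁻⁴·s⁶·A⁴) = s².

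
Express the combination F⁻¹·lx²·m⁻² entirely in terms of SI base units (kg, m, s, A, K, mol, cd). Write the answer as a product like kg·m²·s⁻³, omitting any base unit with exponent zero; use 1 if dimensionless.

F = C/V (capacitance = charge per voltage),
    = A·s/(kg·m²·s⁻³·A⁻¹) (substituting C and V),
    = kg⁻¹·m⁻²·s⁴·A².
So F⁻¹ = kg·m²·s⁻⁴·A⁻².
lx = lm/m² (illuminance = luminous flux per area),
    = m⁻²·cd.
So lx² = m⁻⁴·cd².
Combining: F⁻¹·lx²·m⁻² = (kg·m²·s⁻⁴·A⁻²) · (m⁻⁴·cd²) · m⁻² = kg·m⁻⁴·s⁻⁴·A⁻²·cd².

kg·m⁻⁴·s⁻⁴·A⁻²·cd²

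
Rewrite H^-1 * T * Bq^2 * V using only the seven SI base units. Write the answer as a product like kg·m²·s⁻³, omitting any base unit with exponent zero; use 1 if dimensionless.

kg·s⁻⁵

H = kg·m²·s⁻²·A⁻².
So H⁻¹ = kg⁻¹·m⁻²·s²·A².
T = kg·s⁻²·A⁻¹.
Bq = s⁻¹.
So Bq² = s⁻².
V = kg·m²·s⁻³·A⁻¹.
Combining: H⁻¹·T·Bq²·V = (kg⁻¹·m⁻²·s²·A²) · (kg·s⁻²·A⁻¹) · s⁻² · (kg·m²·s⁻³·A⁻¹) = kg·s⁻⁵.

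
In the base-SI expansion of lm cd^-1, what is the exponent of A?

lm = cd.
Combining: lm·cd⁻¹ = cd · cd⁻¹ = 1.
The exponent of A is 0.

0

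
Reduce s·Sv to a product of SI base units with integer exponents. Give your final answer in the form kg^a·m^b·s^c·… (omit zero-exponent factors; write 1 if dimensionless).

Sv = J/kg (equivalent dose = energy per mass),
    = m²·s⁻².
Combining: s·Sv = s · (m²·s⁻²) = m²·s⁻¹.

m²·s⁻¹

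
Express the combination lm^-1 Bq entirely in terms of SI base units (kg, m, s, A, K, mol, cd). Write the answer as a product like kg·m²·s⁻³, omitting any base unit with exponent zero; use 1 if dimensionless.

s⁻¹·cd⁻¹

lm = cd·sr = cd (luminous flux; sr is dimensionless).
So lm⁻¹ = cd⁻¹.
Bq = 1/s = s⁻¹ (activity is decays per second).
Combining: lm⁻¹·Bq = cd⁻¹ · s⁻¹ = s⁻¹·cd⁻¹.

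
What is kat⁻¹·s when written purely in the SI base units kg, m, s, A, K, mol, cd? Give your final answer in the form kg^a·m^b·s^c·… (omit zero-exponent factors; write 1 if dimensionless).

s²·mol⁻¹

kat = mol/s = s⁻¹·mol (catalytic activity).
So kat⁻¹ = s·mol⁻¹.
Combining: kat⁻¹·s = (s·mol⁻¹) · s = s²·mol⁻¹.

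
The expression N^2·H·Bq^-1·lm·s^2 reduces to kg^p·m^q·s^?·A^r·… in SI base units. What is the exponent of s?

-3

N = kg·m·s⁻².
So N² = kg²·m²·s⁻⁴.
H = kg·m²·s⁻²·A⁻².
Bq = s⁻¹.
So Bq⁻¹ = s.
lm = cd.
Combining: N²·H·Bq⁻¹·lm·s² = (kg²·m²·s⁻⁴) · (kg·m²·s⁻²·A⁻²) · s · cd · s² = kg³·m⁴·s⁻³·A⁻²·cd.
The exponent of s is -3.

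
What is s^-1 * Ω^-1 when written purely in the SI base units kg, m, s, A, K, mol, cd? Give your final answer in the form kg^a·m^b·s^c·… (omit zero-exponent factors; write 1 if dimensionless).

Ω = kg·m²·s⁻³·A⁻².
So Ω⁻¹ = kg⁻¹·m⁻²·s³·A².
Combining: s⁻¹·Ω⁻¹ = s⁻¹ · (kg⁻¹·m⁻²·s³·A²) = kg⁻¹·m⁻²·s²·A².

kg⁻¹·m⁻²·s²·A²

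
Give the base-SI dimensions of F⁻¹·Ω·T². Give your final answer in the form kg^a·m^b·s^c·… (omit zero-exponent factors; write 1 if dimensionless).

kg⁴·m⁴·s⁻¹¹·A⁻⁶

F = C/V (capacitance = charge per voltage),
    = A·s/(kg·m²·s⁻³·A⁻¹) (substituting C and V),
    = kg⁻¹·m⁻²·s⁴·A².
So F⁻¹ = kg·m²·s⁻⁴·A⁻².
Ω = V/A (resistance = voltage per current),
    = kg·m²·s⁻³·A⁻².
T = Wb/m² (flux density = flux per area),
    = kg·s⁻²·A⁻¹.
So T² = kg²·s⁻⁴·A⁻².
Combining: F⁻¹·Ω·T² = (kg·m²·s⁻⁴·A⁻²) · (kg·m²·s⁻³·A⁻²) · (kg²·s⁻⁴·A⁻²) = kg⁴·m⁴·s⁻¹¹·A⁻⁶.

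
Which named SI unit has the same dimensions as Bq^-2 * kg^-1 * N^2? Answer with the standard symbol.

J

Bq = 1/s = s⁻¹ (activity is decays per second).
So Bq⁻² = s².
N = kg·m/s² = kg·m·s⁻² (force = mass × acceleration).
So N² = kg²·m²·s⁻⁴.
Combining: Bq⁻²·kg⁻¹·N² = s² · kg⁻¹ · (kg²·m²·s⁻⁴) = kg·m²·s⁻².
kg·m²·s⁻² is the base-SI form of the joule.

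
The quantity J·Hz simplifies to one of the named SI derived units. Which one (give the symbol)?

W

J = N·m (work = force × distance),
    = kg·m²·s⁻².
Hz = 1/s = s⁻¹ (frequency is cycles per second).
Combining: J·Hz = (kg·m²·s⁻²) · s⁻¹ = kg·m²·s⁻³.
kg·m²·s⁻³ is the base-SI form of the watt.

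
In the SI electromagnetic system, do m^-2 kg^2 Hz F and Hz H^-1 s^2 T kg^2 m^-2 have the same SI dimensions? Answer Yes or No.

Left side:
  Hz = 1/s = s⁻¹ (frequency is cycles per second).
  F = C/V (capacitance = charge per voltage),
      = A·s/(kg·m²·s⁻³·A⁻¹) (substituting C and V),
      = kg⁻¹·m⁻²·s⁴·A².
  Combining: m⁻²·kg²·Hz·F = m⁻² · kg² · s⁻¹ · (kg⁻¹·m⁻²·s⁴·A²) = kg·m⁻⁴·s³·A².
Right side:
  Hz = 1/s = s⁻¹ (frequency is cycles per second).
  H = Wb/A (inductance = flux per current),
      = kg·m²·s⁻²·A⁻².
  So H⁻¹ = kg⁻¹·m⁻²·s²·A².
  T = Wb/m² (flux density = flux per area),
      = kg·s⁻²·A⁻¹.
  Combining: Hz·H⁻¹·s²·T·kg²·m⁻² = s⁻¹ · (kg⁻¹·m⁻²·s²·A²) · s² · (kg·s⁻²·A⁻¹) · kg² · m⁻² = kg²·m⁻⁴·s·A.
Left is kg·m⁻⁴·s³·A²; right is kg²·m⁻⁴·s·A — different.

No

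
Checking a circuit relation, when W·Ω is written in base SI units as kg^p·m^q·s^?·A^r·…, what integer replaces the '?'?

-6

W = J/s (power = energy per time),
    = kg·m²·s⁻³.
Ω = V/A (resistance = voltage per current),
    = kg·m²·s⁻³·A⁻².
Combining: W·Ω = (kg·m²·s⁻³) · (kg·m²·s⁻³·A⁻²) = kg²·m⁴·s⁻⁶·A⁻².
The exponent of s is -6.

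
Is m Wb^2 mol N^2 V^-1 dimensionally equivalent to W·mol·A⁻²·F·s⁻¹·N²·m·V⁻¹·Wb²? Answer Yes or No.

Left side:
  Wb = V·s (flux: a volt is a weber per second),
      = kg·m²·s⁻²·A⁻¹.
  So Wb² = kg²·m⁴·s⁻⁴·A⁻².
  N = kg·m/s² = kg·m·s⁻² (force = mass × acceleration).
  So N² = kg²·m²·s⁻⁴.
  V = W/A (potential = power per current),
      = kg·m²·s⁻³·A⁻¹.
  So V⁻¹ = kg⁻¹·m⁻²·s³·A.
  Combining: m·Wb²·mol·N²·V⁻¹ = m · (kg²·m⁴·s⁻⁴·A⁻²) · mol · (kg²·m²·s⁻⁴) · (kg⁻¹·m⁻²·s³·A) = kg³·m⁵·s⁻⁵·A⁻¹·mol.
Right side:
  W = J/s (power = energy per time),
      = kg·m²·s⁻³.
  F = C/V (capacitance = charge per voltage),
      = A·s/(kg·m²·s⁻³·A⁻¹) (substituting C and V),
      = kg⁻¹·m⁻²·s⁴·A².
  N = kg·m/s² = kg·m·s⁻² (force = mass × acceleration).
  So N² = kg²·m²·s⁻⁴.
  V = W/A (potential = power per current),
      = kg·m²·s⁻³·A⁻¹.
  So V⁻¹ = kg⁻¹·m⁻²·s³·A.
  Wb = V·s (flux: a volt is a weber per second),
      = kg·m²·s⁻²·A⁻¹.
  So Wb² = kg²·m⁴·s⁻⁴·A⁻².
  Combining: W·mol·A⁻²·F·s⁻¹·N²·m·V⁻¹·Wb² = (kg·m²·s⁻³) · mol · A⁻² · (kg⁻¹·m⁻²·s⁴·A²) · s⁻¹ · (kg²·m²·s⁻⁴) · m · (kg⁻¹·m⁻²·s³·A) · (kg²·m⁴·s⁻⁴·A⁻²) = kg³·m⁵·s⁻⁵·A⁻¹·mol.
Both reduce to kg³·m⁵·s⁻⁵·A⁻¹·mol.

Yes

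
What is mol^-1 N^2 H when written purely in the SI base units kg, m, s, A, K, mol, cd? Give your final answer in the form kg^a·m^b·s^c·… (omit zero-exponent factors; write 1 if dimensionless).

N = kg·m/s² = kg·m·s⁻² (force = mass × acceleration).
So N² = kg²·m²·s⁻⁴.
H = Wb/A (inductance = flux per current),
    = kg·m²·s⁻²·A⁻².
Combining: mol⁻¹·N²·H = mol⁻¹ · (kg²·m²·s⁻⁴) · (kg·m²·s⁻²·A⁻²) = kg³·m⁴·s⁻⁶·A⁻²·mol⁻¹.

kg³·m⁴·s⁻⁶·A⁻²·mol⁻¹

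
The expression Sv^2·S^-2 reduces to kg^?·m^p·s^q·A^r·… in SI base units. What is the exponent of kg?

Sv = J/kg (equivalent dose = energy per mass),
    = m²·s⁻².
So Sv² = m⁴·s⁻⁴.
S = 1/Ω (conductance is reciprocal resistance),
    = kg⁻¹·m⁻²·s³·A².
So S⁻² = kg²·m⁴·s⁻⁶·A⁻⁴.
Combining: Sv²·S⁻² = (m⁴·s⁻⁴) · (kg²·m⁴·s⁻⁶·A⁻⁴) = kg²·m⁸·s⁻¹⁰·A⁻⁴.
The exponent of kg is 2.

2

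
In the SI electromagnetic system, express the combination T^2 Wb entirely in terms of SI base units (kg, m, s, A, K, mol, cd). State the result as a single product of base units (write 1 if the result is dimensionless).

T = kg·s⁻²·A⁻¹.
So T² = kg²·s⁻⁴·A⁻².
Wb = kg·m²·s⁻²·A⁻¹.
Combining: T²·Wb = (kg²·s⁻⁴·A⁻²) · (kg·m²·s⁻²·A⁻¹) = kg³·m²·s⁻⁶·A⁻³.

kg³·m²·s⁻⁶·A⁻³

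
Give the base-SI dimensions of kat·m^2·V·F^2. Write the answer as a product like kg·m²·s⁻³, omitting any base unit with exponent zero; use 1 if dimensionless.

kat = s⁻¹·mol.
V = kg·m²·s⁻³·A⁻¹.
F = kg⁻¹·m⁻²·s⁴·A².
So F² = kg⁻²·m⁻⁴·s⁸·A⁴.
Combining: kat·m²·V·F² = (s⁻¹·mol) · m² · (kg·m²·s⁻³·A⁻¹) · (kg⁻²·m⁻⁴·s⁸·A⁴) = kg⁻¹·s⁴·A³·mol.

kg⁻¹·s⁴·A³·mol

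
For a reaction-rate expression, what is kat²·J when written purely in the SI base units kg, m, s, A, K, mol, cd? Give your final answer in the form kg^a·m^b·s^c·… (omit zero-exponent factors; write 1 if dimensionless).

kat = s⁻¹·mol.
So kat² = s⁻²·mol².
J = kg·m²·s⁻².
Combining: kat²·J = (s⁻²·mol²) · (kg·m²·s⁻²) = kg·m²·s⁻⁴·mol².

kg·m²·s⁻⁴·mol²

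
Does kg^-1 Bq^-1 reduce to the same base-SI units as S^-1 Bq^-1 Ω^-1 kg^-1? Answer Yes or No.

Left side:
  Bq = s⁻¹.
  So Bq⁻¹ = s.
  Combining: kg⁻¹·Bq⁻¹ = kg⁻¹ · s = kg⁻¹·s.
Right side:
  S = kg⁻¹·m⁻²·s³·A².
  So S⁻¹ = kg·m²·s⁻³·A⁻².
  Bq = s⁻¹.
  So Bq⁻¹ = s.
  Ω = kg·m²·s⁻³·A⁻².
  So Ω⁻¹ = kg⁻¹·m⁻²·s³·A².
  Combining: S⁻¹·Bq⁻¹·Ω⁻¹·kg⁻¹ = (kg·m²·s⁻³·A⁻²) · s · (kg⁻¹·m⁻²·s³·A²) · kg⁻¹ = kg⁻¹·s.
Both reduce to kg⁻¹·s.

Yes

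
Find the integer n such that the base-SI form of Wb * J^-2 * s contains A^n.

Wb = kg·m²·s⁻²·A⁻¹.
J = kg·m²·s⁻².
So J⁻² = kg⁻²·m⁻⁴·s⁴.
Combining: Wb·J⁻²·s = (kg·m²·s⁻²·A⁻¹) · (kg⁻²·m⁻⁴·s⁴) · s = kg⁻¹·m⁻²·s³·A⁻¹.
The exponent of A is -1.

-1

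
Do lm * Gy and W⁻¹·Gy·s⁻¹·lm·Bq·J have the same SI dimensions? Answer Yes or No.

Left side:
  lm = cd.
  Gy = m²·s⁻².
  Combining: lm·Gy = cd · (m²·s⁻²) = m²·s⁻²·cd.
Right side:
  W = J/s (power = energy per time),
      = kg·m²·s⁻³.
  So W⁻¹ = kg⁻¹·m⁻²·s³.
  Gy = J/kg (absorbed dose = energy per mass),
      = m²·s⁻².
  lm = cd·sr = cd (luminous flux; sr is dimensionless).
  Bq = 1/s = s⁻¹ (activity is decays per second).
  J = N·m (work = force × distance),
      = kg·m²·s⁻².
  Combining: W⁻¹·Gy·s⁻¹·lm·Bq·J = (kg⁻¹·m⁻²·s³) · (m²·s⁻²) · s⁻¹ · cd · s⁻¹ · (kg·m²·s⁻²) = m²·s⁻³·cd.
Left is m²·s⁻²·cd; right is m²·s⁻³·cd — different.

No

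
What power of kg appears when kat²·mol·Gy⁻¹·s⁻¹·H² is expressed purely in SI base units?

kat = s⁻¹·mol.
So kat² = s⁻²·mol².
Gy = m²·s⁻².
So Gy⁻¹ = m⁻²·s².
H = kg·m²·s⁻²·A⁻².
So H² = kg²·m⁴·s⁻⁴·A⁻⁴.
Combining: kat²·mol·Gy⁻¹·s⁻¹·H² = (s⁻²·mol²) · mol · (m⁻²·s²) · s⁻¹ · (kg²·m⁴·s⁻⁴·A⁻⁴) = kg²·m²·s⁻⁵·A⁻⁴·mol³.
The exponent of kg is 2.

2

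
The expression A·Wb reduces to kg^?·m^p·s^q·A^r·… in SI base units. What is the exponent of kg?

1

Wb = V·s (flux: a volt is a weber per second),
    = kg·m²·s⁻²·A⁻¹.
Combining: A·Wb = A · (kg·m²·s⁻²·A⁻¹) = kg·m²·s⁻².
The exponent of kg is 1.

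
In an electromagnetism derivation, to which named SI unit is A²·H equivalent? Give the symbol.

J

H = Wb/A (inductance = flux per current),
    = kg·m²·s⁻²·A⁻².
Combining: A²·H = A² · (kg·m²·s⁻²·A⁻²) = kg·m²·s⁻².
kg·m²·s⁻² is the base-SI form of the joule.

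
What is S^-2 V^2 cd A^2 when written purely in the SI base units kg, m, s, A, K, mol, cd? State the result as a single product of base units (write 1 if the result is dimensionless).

kg⁴·m⁸·s⁻¹²·A⁻⁴·cd

S = 1/Ω (conductance is reciprocal resistance),
    = kg⁻¹·m⁻²·s³·A².
So S⁻² = kg²·m⁴·s⁻⁶·A⁻⁴.
V = W/A (potential = power per current),
    = kg·m²·s⁻³·A⁻¹.
So V² = kg²·m⁴·s⁻⁶·A⁻².
Combining: S⁻²·V²·cd·A² = (kg²·m⁴·s⁻⁶·A⁻⁴) · (kg²·m⁴·s⁻⁶·A⁻²) · cd · A² = kg⁴·m⁸·s⁻¹²·A⁻⁴·cd.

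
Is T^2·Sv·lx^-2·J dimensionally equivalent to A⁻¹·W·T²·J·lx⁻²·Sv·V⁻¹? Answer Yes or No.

Left side:
  T = Wb/m² (flux density = flux per area),
      = kg·s⁻²·A⁻¹.
  So T² = kg²·s⁻⁴·A⁻².
  Sv = J/kg (equivalent dose = energy per mass),
      = m²·s⁻².
  lx = lm/m² (illuminance = luminous flux per area),
      = m⁻²·cd.
  So lx⁻² = m⁴·cd⁻².
  J = N·m (work = force × distance),
      = kg·m²·s⁻².
  Combining: T²·Sv·lx⁻²·J = (kg²·s⁻⁴·A⁻²) · (m²·s⁻²) · (m⁴·cd⁻²) · (kg·m²·s⁻²) = kg³·m⁸·s⁻⁸·A⁻²·cd⁻².
Right side:
  W = J/s (power = energy per time),
      = kg·m²·s⁻³.
  T = Wb/m² (flux density = flux per area),
      = kg·s⁻²·A⁻¹.
  So T² = kg²·s⁻⁴·A⁻².
  J = N·m (work = force × distance),
      = kg·m²·s⁻².
  lx = lm/m² (illuminance = luminous flux per area),
      = m⁻²·cd.
  So lx⁻² = m⁴·cd⁻².
  Sv = J/kg (equivalent dose = energy per mass),
      = m²·s⁻².
  V = W/A (potential = power per current),
      = kg·m²·s⁻³·A⁻¹.
  So V⁻¹ = kg⁻¹·m⁻²·s³·A.
  Combining: A⁻¹·W·T²·J·lx⁻²·Sv·V⁻¹ = A⁻¹ · (kg·m²·s⁻³) · (kg²·s⁻⁴·A⁻²) · (kg·m²·s⁻²) · (m⁴·cd⁻²) · (m²·s⁻²) · (kg⁻¹·m⁻²·s³·A) = kg³·m⁸·s⁻⁸·A⁻²·cd⁻².
Both reduce to kg³·m⁸·s⁻⁸·A⁻²·cd⁻².

Yes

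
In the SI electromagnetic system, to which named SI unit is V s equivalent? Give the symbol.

Wb

V = W/A (potential = power per current),
    = kg·m²·s⁻³·A⁻¹.
Combining: V·s = (kg·m²·s⁻³·A⁻¹) · s = kg·m²·s⁻²·A⁻¹.
kg·m²·s⁻²·A⁻¹ is the base-SI form of the weber.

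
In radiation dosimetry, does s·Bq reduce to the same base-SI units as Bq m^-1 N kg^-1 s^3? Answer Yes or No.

Left side:
  Bq = 1/s = s⁻¹ (activity is decays per second).
  Combining: s·Bq = s · s⁻¹ = 1.
Right side:
  Bq = 1/s = s⁻¹ (activity is decays per second).
  N = kg·m/s² = kg·m·s⁻² (force = mass × acceleration).
  Combining: Bq·m⁻¹·N·kg⁻¹·s³ = s⁻¹ · m⁻¹ · (kg·m·s⁻²) · kg⁻¹ · s³ = 1.
Both reduce to 1.

Yes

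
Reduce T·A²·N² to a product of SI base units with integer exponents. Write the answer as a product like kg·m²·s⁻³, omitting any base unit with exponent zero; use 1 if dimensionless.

T = Wb/m² (flux density = flux per area),
    = kg·s⁻²·A⁻¹.
N = kg·m/s² = kg·m·s⁻² (force = mass × acceleration).
So N² = kg²·m²·s⁻⁴.
Combining: T·A²·N² = (kg·s⁻²·A⁻¹) · A² · (kg²·m²·s⁻⁴) = kg³·m²·s⁻⁶·A.

kg³·m²·s⁻⁶·A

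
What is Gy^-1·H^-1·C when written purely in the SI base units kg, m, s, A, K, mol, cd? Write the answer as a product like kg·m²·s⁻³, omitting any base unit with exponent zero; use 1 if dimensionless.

Gy = m²·s⁻².
So Gy⁻¹ = m⁻²·s².
H = kg·m²·s⁻²·A⁻².
So H⁻¹ = kg⁻¹·m⁻²·s²·A².
C = s·A.
Combining: Gy⁻¹·H⁻¹·C = (m⁻²·s²) · (kg⁻¹·m⁻²·s²·A²) · (s·A) = kg⁻¹·m⁻⁴·s⁵·A³.

kg⁻¹·m⁻⁴·s⁵·A³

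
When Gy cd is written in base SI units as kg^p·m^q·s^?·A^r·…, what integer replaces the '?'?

-2

Gy = J/kg (absorbed dose = energy per mass),
    = m²·s⁻².
Combining: Gy·cd = (m²·s⁻²) · cd = m²·s⁻²·cd.
The exponent of s is -2.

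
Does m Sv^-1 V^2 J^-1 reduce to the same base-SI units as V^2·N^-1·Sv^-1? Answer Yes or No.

Yes

Left side:
  Sv = m²·s⁻².
  So Sv⁻¹ = m⁻²·s².
  V = kg·m²·s⁻³·A⁻¹.
  So V² = kg²·m⁴·s⁻⁶·A⁻².
  J = kg·m²·s⁻².
  So J⁻¹ = kg⁻¹·m⁻²·s².
  Combining: m·Sv⁻¹·V²·J⁻¹ = m · (m⁻²·s²) · (kg²·m⁴·s⁻⁶·A⁻²) · (kg⁻¹·m⁻²·s²) = kg·m·s⁻²·A⁻².
Right side:
  V = kg·m²·s⁻³·A⁻¹.
  So V² = kg²·m⁴·s⁻⁶·A⁻².
  N = kg·m·s⁻².
  So N⁻¹ = kg⁻¹·m⁻¹·s².
  Sv = m²·s⁻².
  So Sv⁻¹ = m⁻²·s².
  Combining: V²·N⁻¹·Sv⁻¹ = (kg²·m⁴·s⁻⁶·A⁻²) · (kg⁻¹·m⁻¹·s²) · (m⁻²·s²) = kg·m·s⁻²·A⁻².
Both reduce to kg·m·s⁻²·A⁻².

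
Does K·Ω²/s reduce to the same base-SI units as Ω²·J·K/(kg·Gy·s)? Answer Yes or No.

Yes

Left side:
  Ω = kg·m²·s⁻³·A⁻².
  So Ω² = kg²·m⁴·s⁻⁶·A⁻⁴.
  Combining: s⁻¹·K·Ω² = s⁻¹ · K · (kg²·m⁴·s⁻⁶·A⁻⁴) = kg²·m⁴·s⁻⁷·A⁻⁴·K.
Right side:
  Gy = m²·s⁻².
  So Gy⁻¹ = m⁻²·s².
  Ω = kg·m²·s⁻³·A⁻².
  So Ω² = kg²·m⁴·s⁻⁶·A⁻⁴.
  J = kg·m²·s⁻².
  Combining: kg⁻¹·Gy⁻¹·s⁻¹·Ω²·J·K = kg⁻¹ · (m⁻²·s²) · s⁻¹ · (kg²·m⁴·s⁻⁶·A⁻⁴) · (kg·m²·s⁻²) · K = kg²·m⁴·s⁻⁷·A⁻⁴·K.
Both reduce to kg²·m⁴·s⁻⁷·A⁻⁴·K.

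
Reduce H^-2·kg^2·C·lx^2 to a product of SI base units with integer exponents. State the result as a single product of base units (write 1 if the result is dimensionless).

m⁻⁸·s⁵·A⁵·cd²

H = Wb/A (inductance = flux per current),
    = kg·m²·s⁻²·A⁻².
So H⁻² = kg⁻²·m⁻⁴·s⁴·A⁴.
C = A·s = s·A (charge = current × time).
lx = lm/m² (illuminance = luminous flux per area),
    = m⁻²·cd.
So lx² = m⁻⁴·cd².
Combining: H⁻²·kg²·C·lx² = (kg⁻²·m⁻⁴·s⁴·A⁴) · kg² · (s·A) · (m⁻⁴·cd²) = m⁻⁸·s⁵·A⁵·cd².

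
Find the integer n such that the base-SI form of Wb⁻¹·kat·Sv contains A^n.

1

Wb = V·s (flux: a volt is a weber per second),
    = kg·m²·s⁻²·A⁻¹.
So Wb⁻¹ = kg⁻¹·m⁻²·s²·A.
kat = mol/s = s⁻¹·mol (catalytic activity).
Sv = J/kg (equivalent dose = energy per mass),
    = m²·s⁻².
Combining: Wb⁻¹·kat·Sv = (kg⁻¹·m⁻²·s²·A) · (s⁻¹·mol) · (m²·s⁻²) = kg⁻¹·s⁻¹·A·mol.
The exponent of A is 1.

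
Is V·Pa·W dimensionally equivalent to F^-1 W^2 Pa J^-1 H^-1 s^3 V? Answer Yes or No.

Left side:
  V = kg·m²·s⁻³·A⁻¹.
  Pa = kg·m⁻¹·s⁻².
  W = kg·m²·s⁻³.
  Combining: V·Pa·W = (kg·m²·s⁻³·A⁻¹) · (kg·m⁻¹·s⁻²) · (kg·m²·s⁻³) = kg³·m³·s⁻⁸·A⁻¹.
Right side:
  F = C/V (capacitance = charge per voltage),
      = A·s/(kg·m²·s⁻³·A⁻¹) (substituting C and V),
      = kg⁻¹·m⁻²·s⁴·A².
  So F⁻¹ = kg·m²·s⁻⁴·A⁻².
  W = J/s (power = energy per time),
      = kg·m²·s⁻³.
  So W² = kg²·m⁴·s⁻⁶.
  Pa = N/m² (pressure = force per area),
      = kg·m⁻¹·s⁻².
  J = N·m (work = force × distance),
      = kg·m²·s⁻².
  So J⁻¹ = kg⁻¹·m⁻²·s².
  H = Wb/A (inductance = flux per current),
      = kg·m²·s⁻²·A⁻².
  So H⁻¹ = kg⁻¹·m⁻²·s²·A².
  V = W/A (potential = power per current),
      = kg·m²·s⁻³·A⁻¹.
  Combining: F⁻¹·W²·Pa·J⁻¹·H⁻¹·s³·V = (kg·m²·s⁻⁴·A⁻²) · (kg²·m⁴·s⁻⁶) · (kg·m⁻¹·s⁻²) · (kg⁻¹·m⁻²·s²) · (kg⁻¹·m⁻²·s²·A²) · s³ · (kg·m²·s⁻³·A⁻¹) = kg³·m³·s⁻⁸·A⁻¹.
Both reduce to kg³·m³·s⁻⁸·A⁻¹.

Yes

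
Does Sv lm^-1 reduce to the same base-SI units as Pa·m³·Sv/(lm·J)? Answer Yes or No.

Left side:
  Sv = J/kg (equivalent dose = energy per mass),
      = m²·s⁻².
  lm = cd·sr = cd (luminous flux; sr is dimensionless).
  So lm⁻¹ = cd⁻¹.
  Combining: Sv·lm⁻¹ = (m²·s⁻²) · cd⁻¹ = m²·s⁻²·cd⁻¹.
Right side:
  Pa = kg·m⁻¹·s⁻².
  lm = cd.
  So lm⁻¹ = cd⁻¹.
  Sv = m²·s⁻².
  J = kg·m²·s⁻².
  So J⁻¹ = kg⁻¹·m⁻²·s².
  Combining: Pa·lm⁻¹·m³·Sv·J⁻¹ = (kg·m⁻¹·s⁻²) · cd⁻¹ · m³ · (m²·s⁻²) · (kg⁻¹·m⁻²·s²) = m²·s⁻²·cd⁻¹.
Both reduce to m²·s⁻²·cd⁻¹.

Yes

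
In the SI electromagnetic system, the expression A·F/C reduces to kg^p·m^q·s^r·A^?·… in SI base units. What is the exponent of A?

2

C = s·A.
So C⁻¹ = s⁻¹·A⁻¹.
F = kg⁻¹·m⁻²·s⁴·A².
Combining: A·C⁻¹·F = A · (s⁻¹·A⁻¹) · (kg⁻¹·m⁻²·s⁴·A²) = kg⁻¹·m⁻²·s³·A².
The exponent of A is 2.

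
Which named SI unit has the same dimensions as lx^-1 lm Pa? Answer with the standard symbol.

N

lx = m⁻²·cd.
So lx⁻¹ = m²·cd⁻¹.
lm = cd.
Pa = kg·m⁻¹·s⁻².
Combining: lx⁻¹·lm·Pa = (m²·cd⁻¹) · cd · (kg·m⁻¹·s⁻²) = kg·m·s⁻².
kg·m·s⁻² is the base-SI form of the newton.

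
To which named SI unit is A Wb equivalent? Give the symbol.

Wb = kg·m²·s⁻²·A⁻¹.
Combining: A·Wb = A · (kg·m²·s⁻²·A⁻¹) = kg·m²·s⁻².
kg·m²·s⁻² is the base-SI form of the joule.

J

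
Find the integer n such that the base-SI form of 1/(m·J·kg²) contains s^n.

2

J = kg·m²·s⁻².
So J⁻¹ = kg⁻¹·m⁻²·s².
Combining: m⁻¹·J⁻¹·kg⁻² = m⁻¹ · (kg⁻¹·m⁻²·s²) · kg⁻² = kg⁻³·m⁻³·s².
The exponent of s is 2.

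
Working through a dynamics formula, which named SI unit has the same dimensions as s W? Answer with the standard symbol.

W = kg·m²·s⁻³.
Combining: s·W = s · (kg·m²·s⁻³) = kg·m²·s⁻².
kg·m²·s⁻² is the base-SI form of the joule.

J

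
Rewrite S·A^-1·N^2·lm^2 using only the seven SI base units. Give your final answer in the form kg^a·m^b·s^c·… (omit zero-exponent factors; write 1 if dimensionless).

kg·s⁻¹·A·cd²

S = kg⁻¹·m⁻²·s³·A².
N = kg·m·s⁻².
So N² = kg²·m²·s⁻⁴.
lm = cd.
So lm² = cd².
Combining: S·A⁻¹·N²·lm² = (kg⁻¹·m⁻²·s³·A²) · A⁻¹ · (kg²·m²·s⁻⁴) · cd² = kg·s⁻¹·A·cd².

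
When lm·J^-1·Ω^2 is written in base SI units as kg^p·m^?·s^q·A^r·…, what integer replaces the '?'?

lm = cd·sr = cd (luminous flux; sr is dimensionless).
J = N·m (work = force × distance),
    = kg·m²·s⁻².
So J⁻¹ = kg⁻¹·m⁻²·s².
Ω = V/A (resistance = voltage per current),
    = kg·m²·s⁻³·A⁻².
So Ω² = kg²·m⁴·s⁻⁶·A⁻⁴.
Combining: lm·J⁻¹·Ω² = cd · (kg⁻¹·m⁻²·s²) · (kg²·m⁴·s⁻⁶·A⁻⁴) = kg·m²·s⁻⁴·A⁻⁴·cd.
The exponent of m is 2.

2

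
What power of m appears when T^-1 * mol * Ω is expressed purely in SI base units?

T = kg·s⁻²·A⁻¹.
So T⁻¹ = kg⁻¹·s²·A.
Ω = kg·m²·s⁻³·A⁻².
Combining: T⁻¹·mol·Ω = (kg⁻¹·s²·A) · mol · (kg·m²·s⁻³·A⁻²) = m²·s⁻¹·A⁻¹·mol.
The exponent of m is 2.

2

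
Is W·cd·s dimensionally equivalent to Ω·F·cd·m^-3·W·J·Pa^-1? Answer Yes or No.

Yes

Left side:
  W = J/s (power = energy per time),
      = kg·m²·s⁻³.
  Combining: W·cd·s = (kg·m²·s⁻³) · cd · s = kg·m²·s⁻²·cd.
Right side:
  Ω = V/A (resistance = voltage per current),
      = kg·m²·s⁻³·A⁻².
  F = C/V (capacitance = charge per voltage),
      = A·s/(kg·m²·s⁻³·A⁻¹) (substituting C and V),
      = kg⁻¹·m⁻²·s⁴·A².
  W = J/s (power = energy per time),
      = kg·m²·s⁻³.
  J = N·m (work = force × distance),
      = kg·m²·s⁻².
  Pa = N/m² (pressure = force per area),
      = kg·m⁻¹·s⁻².
  So Pa⁻¹ = kg⁻¹·m·s².
  Combining: Ω·F·cd·m⁻³·W·J·Pa⁻¹ = (kg·m²·s⁻³·A⁻²) · (kg⁻¹·m⁻²·s⁴·A²) · cd · m⁻³ · (kg·m²·s⁻³) · (kg·m²·s⁻²) · (kg⁻¹·m·s²) = kg·m²·s⁻²·cd.
Both reduce to kg·m²·s⁻²·cd.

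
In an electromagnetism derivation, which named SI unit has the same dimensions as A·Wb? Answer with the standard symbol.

Wb = kg·m²·s⁻²·A⁻¹.
Combining: A·Wb = A · (kg·m²·s⁻²·A⁻¹) = kg·m²·s⁻².
kg·m²·s⁻² is the base-SI form of the joule.

J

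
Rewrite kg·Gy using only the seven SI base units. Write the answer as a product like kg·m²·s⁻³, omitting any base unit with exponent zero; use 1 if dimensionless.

Gy = m²·s⁻².
Combining: kg·Gy = kg · (m²·s⁻²) = kg·m²·s⁻².

kg·m²·s⁻²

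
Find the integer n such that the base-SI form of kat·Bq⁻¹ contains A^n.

kat = s⁻¹·mol.
Bq = s⁻¹.
So Bq⁻¹ = s.
Combining: kat·Bq⁻¹ = (s⁻¹·mol) · s = mol.
The exponent of A is 0.

0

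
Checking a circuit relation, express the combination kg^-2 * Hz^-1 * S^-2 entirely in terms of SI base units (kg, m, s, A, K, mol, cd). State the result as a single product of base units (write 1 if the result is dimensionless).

m⁴·s⁻⁵·A⁻⁴

Hz = 1/s = s⁻¹ (frequency is cycles per second).
So Hz⁻¹ = s.
S = 1/Ω (conductance is reciprocal resistance),
    = kg⁻¹·m⁻²·s³·A².
So S⁻² = kg²·m⁴·s⁻⁶·A⁻⁴.
Combining: kg⁻²·Hz⁻¹·S⁻² = kg⁻² · s · (kg²·m⁴·s⁻⁶·A⁻⁴) = m⁴·s⁻⁵·A⁻⁴.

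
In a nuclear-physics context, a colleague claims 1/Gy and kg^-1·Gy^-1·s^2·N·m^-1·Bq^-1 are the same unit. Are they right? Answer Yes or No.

No

Left side:
  Gy = J/kg (absorbed dose = energy per mass),
      = m²·s⁻².
  So Gy⁻¹ = m⁻²·s².
Right side:
  Gy = m²·s⁻².
  So Gy⁻¹ = m⁻²·s².
  N = kg·m·s⁻².
  Bq = s⁻¹.
  So Bq⁻¹ = s.
  Combining: kg⁻¹·Gy⁻¹·s²·N·m⁻¹·Bq⁻¹ = kg⁻¹ · (m⁻²·s²) · s² · (kg·m·s⁻²) · m⁻¹ · s = m⁻²·s³.
Left is m⁻²·s²; right is m⁻²·s³ — different.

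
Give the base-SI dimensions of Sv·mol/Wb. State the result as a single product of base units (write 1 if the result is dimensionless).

kg⁻¹·A·mol

Sv = m²·s⁻².
Wb = kg·m²·s⁻²·A⁻¹.
So Wb⁻¹ = kg⁻¹·m⁻²·s²·A.
Combining: Sv·Wb⁻¹·mol = (m²·s⁻²) · (kg⁻¹·m⁻²·s²·A) · mol = kg⁻¹·A·mol.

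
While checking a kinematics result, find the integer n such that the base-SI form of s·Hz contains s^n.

Hz = s⁻¹.
Combining: s·Hz = s · s⁻¹ = 1.
The exponent of s is 0.

0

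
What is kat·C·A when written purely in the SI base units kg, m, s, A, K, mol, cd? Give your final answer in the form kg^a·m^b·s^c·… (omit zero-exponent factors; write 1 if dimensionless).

kat = mol/s = s⁻¹·mol (catalytic activity).
C = A·s = s·A (charge = current × time).
Combining: kat·C·A = (s⁻¹·mol) · (s·A) · A = A²·mol.

A²·mol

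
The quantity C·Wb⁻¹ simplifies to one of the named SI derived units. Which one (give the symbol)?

C = A·s = s·A (charge = current × time).
Wb = V·s (flux: a volt is a weber per second),
    = kg·m²·s⁻²·A⁻¹.
So Wb⁻¹ = kg⁻¹·m⁻²·s²·A.
Combining: C·Wb⁻¹ = (s·A) · (kg⁻¹·m⁻²·s²·A) = kg⁻¹·m⁻²·s³·A².
kg⁻¹·m⁻²·s³·A² is the base-SI form of the siemens.

S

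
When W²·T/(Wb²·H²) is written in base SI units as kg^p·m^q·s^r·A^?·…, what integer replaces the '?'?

Wb = kg·m²·s⁻²·A⁻¹.
So Wb⁻² = kg⁻²·m⁻⁴·s⁴·A².
H = kg·m²·s⁻²·A⁻².
So H⁻² = kg⁻²·m⁻⁴·s⁴·A⁴.
W = kg·m²·s⁻³.
So W² = kg²·m⁴·s⁻⁶.
T = kg·s⁻²·A⁻¹.
Combining: Wb⁻²·H⁻²·W²·T = (kg⁻²·m⁻⁴·s⁴·A²) · (kg⁻²·m⁻⁴·s⁴·A⁴) · (kg²·m⁴·s⁻⁶) · (kg·s⁻²·A⁻¹) = kg⁻¹·m⁻⁴·A⁵.
The exponent of A is 5.

5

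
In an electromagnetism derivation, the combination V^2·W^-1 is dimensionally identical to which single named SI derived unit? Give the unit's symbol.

V = W/A (potential = power per current),
    = kg·m²·s⁻³·A⁻¹.
So V² = kg²·m⁴·s⁻⁶·A⁻².
W = J/s (power = energy per time),
    = kg·m²·s⁻³.
So W⁻¹ = kg⁻¹·m⁻²·s³.
Combining: V²·W⁻¹ = (kg²·m⁴·s⁻⁶·A⁻²) · (kg⁻¹·m⁻²·s³) = kg·m²·s⁻³·A⁻².
kg·m²·s⁻³·A⁻² is the base-SI form of the ohm.

Ω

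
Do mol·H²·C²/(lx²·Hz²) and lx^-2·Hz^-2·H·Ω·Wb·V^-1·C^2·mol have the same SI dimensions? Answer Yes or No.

Left side:
  H = Wb/A (inductance = flux per current),
      = kg·m²·s⁻²·A⁻².
  So H² = kg²·m⁴·s⁻⁴·A⁻⁴.
  C = A·s = s·A (charge = current × time).
  So C² = s²·A².
  lx = lm/m² (illuminance = luminous flux per area),
      = m⁻²·cd.
  So lx⁻² = m⁴·cd⁻².
  Hz = 1/s = s⁻¹ (frequency is cycles per second).
  So Hz⁻² = s².
  Combining: mol·H²·C²·lx⁻²·Hz⁻² = mol · (kg²·m⁴·s⁻⁴·A⁻⁴) · (s²·A²) · (m⁴·cd⁻²) · s² = kg²·m⁸·A⁻²·mol·cd⁻².
Right side:
  lx = m⁻²·cd.
  So lx⁻² = m⁴·cd⁻².
  Hz = s⁻¹.
  So Hz⁻² = s².
  H = kg·m²·s⁻²·A⁻².
  Ω = kg·m²·s⁻³·A⁻².
  Wb = kg·m²·s⁻²·A⁻¹.
  V = kg·m²·s⁻³·A⁻¹.
  So V⁻¹ = kg⁻¹·m⁻²·s³·A.
  C = s·A.
  So C² = s²·A².
  Combining: lx⁻²·Hz⁻²·H·Ω·Wb·V⁻¹·C²·mol = (m⁴·cd⁻²) · s² · (kg·m²·s⁻²·A⁻²) · (kg·m²·s⁻³·A⁻²) · (kg·m²·s⁻²·A⁻¹) · (kg⁻¹·m⁻²·s³·A) · (s²·A²) · mol = kg²·m⁸·A⁻²·mol·cd⁻².
Both reduce to kg²·m⁸·A⁻²·mol·cd⁻².

Yes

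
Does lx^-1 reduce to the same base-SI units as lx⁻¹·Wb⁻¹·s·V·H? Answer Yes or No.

Left side:
  lx = lm/m² (illuminance = luminous flux per area),
      = m⁻²·cd.
  So lx⁻¹ = m²·cd⁻¹.
Right side:
  lx = lm/m² (illuminance = luminous flux per area),
      = m⁻²·cd.
  So lx⁻¹ = m²·cd⁻¹.
  Wb = V·s (flux: a volt is a weber per second),
      = kg·m²·s⁻²·A⁻¹.
  So Wb⁻¹ = kg⁻¹·m⁻²·s²·A.
  V = W/A (potential = power per current),
      = kg·m²·s⁻³·A⁻¹.
  H = Wb/A (inductance = flux per current),
      = kg·m²·s⁻²·A⁻².
  Combining: lx⁻¹·Wb⁻¹·s·V·H = (m²·cd⁻¹) · (kg⁻¹·m⁻²·s²·A) · s · (kg·m²·s⁻³·A⁻¹) · (kg·m²·s⁻²·A⁻²) = kg·m⁴·s⁻²·A⁻²·cd⁻¹.
Left is m²·cd⁻¹; right is kg·m⁴·s⁻²·A⁻²·cd⁻¹ — different.

No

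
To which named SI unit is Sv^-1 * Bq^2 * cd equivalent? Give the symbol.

lx

Sv = J/kg (equivalent dose = energy per mass),
    = m²·s⁻².
So Sv⁻¹ = m⁻²·s².
Bq = 1/s = s⁻¹ (activity is decays per second).
So Bq² = s⁻².
Combining: Sv⁻¹·Bq²·cd = (m⁻²·s²) · s⁻² · cd = m⁻²·cd.
m⁻²·cd is the base-SI form of the lux.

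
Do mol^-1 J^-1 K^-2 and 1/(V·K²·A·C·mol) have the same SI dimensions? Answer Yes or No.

No

Left side:
  J = N·m (work = force × distance),
      = kg·m²·s⁻².
  So J⁻¹ = kg⁻¹·m⁻²·s².
  Combining: mol⁻¹·J⁻¹·K⁻² = mol⁻¹ · (kg⁻¹·m⁻²·s²) · K⁻² = kg⁻¹·m⁻²·s²·K⁻²·mol⁻¹.
Right side:
  V = kg·m²·s⁻³·A⁻¹.
  So V⁻¹ = kg⁻¹·m⁻²·s³·A.
  C = s·A.
  So C⁻¹ = s⁻¹·A⁻¹.
  Combining: V⁻¹·K⁻²·A⁻¹·C⁻¹·mol⁻¹ = (kg⁻¹·m⁻²·s³·A) · K⁻² · A⁻¹ · (s⁻¹·A⁻¹) · mol⁻¹ = kg⁻¹·m⁻²·s²·A⁻¹·K⁻²·mol⁻¹.
Left is kg⁻¹·m⁻²·s²·K⁻²·mol⁻¹; right is kg⁻¹·m⁻²·s²·A⁻¹·K⁻²·mol⁻¹ — different.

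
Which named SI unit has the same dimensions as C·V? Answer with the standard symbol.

J

C = s·A.
V = kg·m²·s⁻³·A⁻¹.
Combining: C·V = (s·A) · (kg·m²·s⁻³·A⁻¹) = kg·m²·s⁻².
kg·m²·s⁻² is the base-SI form of the joule.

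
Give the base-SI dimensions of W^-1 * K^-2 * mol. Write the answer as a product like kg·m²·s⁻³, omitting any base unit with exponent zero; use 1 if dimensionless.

kg⁻¹·m⁻²·s³·K⁻²·mol

W = J/s (power = energy per time),
    = kg·m²·s⁻³.
So W⁻¹ = kg⁻¹·m⁻²·s³.
Combining: W⁻¹·K⁻²·mol = (kg⁻¹·m⁻²·s³) · K⁻² · mol = kg⁻¹·m⁻²·s³·K⁻²·mol.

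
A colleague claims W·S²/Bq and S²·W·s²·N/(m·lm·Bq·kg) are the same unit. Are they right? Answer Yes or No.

No

Left side:
  W = J/s (power = energy per time),
      = kg·m²·s⁻³.
  S = 1/Ω (conductance is reciprocal resistance),
      = kg⁻¹·m⁻²·s³·A².
  So S² = kg⁻²·m⁻⁴·s⁶·A⁴.
  Bq = 1/s = s⁻¹ (activity is decays per second).
  So Bq⁻¹ = s.
  Combining: W·S²·Bq⁻¹ = (kg·m²·s⁻³) · (kg⁻²·m⁻⁴·s⁶·A⁴) · s = kg⁻¹·m⁻²·s⁴·A⁴.
Right side:
  lm = cd.
  So lm⁻¹ = cd⁻¹.
  S = kg⁻¹·m⁻²·s³·A².
  So S² = kg⁻²·m⁻⁴·s⁶·A⁴.
  W = kg·m²·s⁻³.
  Bq = s⁻¹.
  So Bq⁻¹ = s.
  N = kg·m·s⁻².
  Combining: m⁻¹·lm⁻¹·S²·W·s²·Bq⁻¹·N·kg⁻¹ = m⁻¹ · cd⁻¹ · (kg⁻²·m⁻⁴·s⁶·A⁴) · (kg·m²·s⁻³) · s² · s · (kg·m·s⁻²) · kg⁻¹ = kg⁻¹·m⁻²·s⁴·A⁴·cd⁻¹.
Left is kg⁻¹·m⁻²·s⁴·A⁴; right is kg⁻¹·m⁻²·s⁴·A⁴·cd⁻¹ — different.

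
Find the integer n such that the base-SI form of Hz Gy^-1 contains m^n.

-2

Hz = 1/s = s⁻¹ (frequency is cycles per second).
Gy = J/kg (absorbed dose = energy per mass),
    = m²·s⁻².
So Gy⁻¹ = m⁻²·s².
Combining: Hz·Gy⁻¹ = s⁻¹ · (m⁻²·s²) = m⁻²·s.
The exponent of m is -2.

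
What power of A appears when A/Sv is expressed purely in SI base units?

1

Sv = m²·s⁻².
So Sv⁻¹ = m⁻²·s².
Combining: A·Sv⁻¹ = A · (m⁻²·s²) = m⁻²·s²·A.
The exponent of A is 1.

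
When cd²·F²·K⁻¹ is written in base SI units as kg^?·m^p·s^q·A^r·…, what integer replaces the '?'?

F = kg⁻¹·m⁻²·s⁴·A².
So F² = kg⁻²·m⁻⁴·s⁸·A⁴.
Combining: cd²·F²·K⁻¹ = cd² · (kg⁻²·m⁻⁴·s⁸·A⁴) · K⁻¹ = kg⁻²·m⁻⁴·s⁸·A⁴·K⁻¹·cd².
The exponent of kg is -2.

-2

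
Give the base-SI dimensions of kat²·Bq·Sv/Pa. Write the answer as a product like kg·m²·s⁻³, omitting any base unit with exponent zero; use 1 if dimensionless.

kat = s⁻¹·mol.
So kat² = s⁻²·mol².
Bq = s⁻¹.
Pa = kg·m⁻¹·s⁻².
So Pa⁻¹ = kg⁻¹·m·s².
Sv = m²·s⁻².
Combining: kat²·Bq·Pa⁻¹·Sv = (s⁻²·mol²) · s⁻¹ · (kg⁻¹·m·s²) · (m²·s⁻²) = kg⁻¹·m³·s⁻³·mol².

kg⁻¹·m³·s⁻³·mol²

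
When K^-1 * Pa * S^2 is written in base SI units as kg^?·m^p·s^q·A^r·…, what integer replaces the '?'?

Pa = kg·m⁻¹·s⁻².
S = kg⁻¹·m⁻²·s³·A².
So S² = kg⁻²·m⁻⁴·s⁶·A⁴.
Combining: K⁻¹·Pa·S² = K⁻¹ · (kg·m⁻¹·s⁻²) · (kg⁻²·m⁻⁴·s⁶·A⁴) = kg⁻¹·m⁻⁵·s⁴·A⁴·K⁻¹.
The exponent of kg is -1.

-1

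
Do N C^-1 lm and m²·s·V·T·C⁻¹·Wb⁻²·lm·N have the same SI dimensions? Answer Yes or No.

Left side:
  N = kg·m·s⁻².
  C = s·A.
  So C⁻¹ = s⁻¹·A⁻¹.
  lm = cd.
  Combining: N·C⁻¹·lm = (kg·m·s⁻²) · (s⁻¹·A⁻¹) · cd = kg·m·s⁻³·A⁻¹·cd.
Right side:
  V = W/A (potential = power per current),
      = kg·m²·s⁻³·A⁻¹.
  T = Wb/m² (flux density = flux per area),
      = kg·s⁻²·A⁻¹.
  C = A·s = s·A (charge = current × time).
  So C⁻¹ = s⁻¹·A⁻¹.
  Wb = V·s (flux: a volt is a weber per second),
      = kg·m²·s⁻²·A⁻¹.
  So Wb⁻² = kg⁻²·m⁻⁴·s⁴·A².
  lm = cd·sr = cd (luminous flux; sr is dimensionless).
  N = kg·m/s² = kg·m·s⁻² (force = mass × acceleration).
  Combining: m²·s·V·T·C⁻¹·Wb⁻²·lm·N = m² · s · (kg·m²·s⁻³·A⁻¹) · (kg·s⁻²·A⁻¹) · (s⁻¹·A⁻¹) · (kg⁻²·m⁻⁴·s⁴·A²) · cd · (kg·m·s⁻²) = kg·m·s⁻³·A⁻¹·cd.
Both reduce to kg·m·s⁻³·A⁻¹·cd.

Yes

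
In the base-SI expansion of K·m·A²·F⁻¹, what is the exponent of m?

3

F = C/V (capacitance = charge per voltage),
    = A·s/(kg·m²·s⁻³·A⁻¹) (substituting C and V),
    = kg⁻¹·m⁻²·s⁴·A².
So F⁻¹ = kg·m²·s⁻⁴·A⁻².
Combining: K·m·A²·F⁻¹ = K · m · A² · (kg·m²·s⁻⁴·A⁻²) = kg·m³·s⁻⁴·K.
The exponent of m is 3.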